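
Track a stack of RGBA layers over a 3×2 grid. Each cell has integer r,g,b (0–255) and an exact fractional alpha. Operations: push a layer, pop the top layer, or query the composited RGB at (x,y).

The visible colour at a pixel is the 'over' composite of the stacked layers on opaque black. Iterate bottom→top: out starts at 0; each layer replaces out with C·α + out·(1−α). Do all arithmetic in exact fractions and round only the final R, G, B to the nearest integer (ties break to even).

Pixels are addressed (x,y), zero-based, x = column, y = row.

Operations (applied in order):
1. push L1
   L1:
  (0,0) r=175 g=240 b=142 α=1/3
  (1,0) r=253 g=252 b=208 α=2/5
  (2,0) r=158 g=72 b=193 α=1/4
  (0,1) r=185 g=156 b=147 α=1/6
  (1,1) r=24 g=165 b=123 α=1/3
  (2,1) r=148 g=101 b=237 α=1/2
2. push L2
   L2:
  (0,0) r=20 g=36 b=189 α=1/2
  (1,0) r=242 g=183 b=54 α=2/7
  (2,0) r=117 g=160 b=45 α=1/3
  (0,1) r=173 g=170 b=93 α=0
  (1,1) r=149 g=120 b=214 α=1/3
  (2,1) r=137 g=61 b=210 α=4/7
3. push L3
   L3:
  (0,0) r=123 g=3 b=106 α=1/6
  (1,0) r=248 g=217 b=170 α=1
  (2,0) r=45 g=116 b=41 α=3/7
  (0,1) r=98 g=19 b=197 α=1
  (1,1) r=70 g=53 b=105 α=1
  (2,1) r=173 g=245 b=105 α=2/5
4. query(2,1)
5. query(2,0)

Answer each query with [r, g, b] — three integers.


at x=2,y=1 over L1,L2,L3:
L1 α=1/2: [74, 101/2, 237/2]
L2 α=4/7: [110, 113/2, 2391/14]
L3 α=2/5: [676/5, 1319/10, 10113/70]
= [135, 132, 144]

query (2,0) [L1,L2,L3] — begin 0,0,0
+L1 (α=1/4) → [79/2, 18, 193/4]
+L2 (α=1/3) → [196/3, 196/3, 283/6]
+L3 (α=3/7) → [1189/21, 1828/21, 935/21]
→ [57, 87, 45]


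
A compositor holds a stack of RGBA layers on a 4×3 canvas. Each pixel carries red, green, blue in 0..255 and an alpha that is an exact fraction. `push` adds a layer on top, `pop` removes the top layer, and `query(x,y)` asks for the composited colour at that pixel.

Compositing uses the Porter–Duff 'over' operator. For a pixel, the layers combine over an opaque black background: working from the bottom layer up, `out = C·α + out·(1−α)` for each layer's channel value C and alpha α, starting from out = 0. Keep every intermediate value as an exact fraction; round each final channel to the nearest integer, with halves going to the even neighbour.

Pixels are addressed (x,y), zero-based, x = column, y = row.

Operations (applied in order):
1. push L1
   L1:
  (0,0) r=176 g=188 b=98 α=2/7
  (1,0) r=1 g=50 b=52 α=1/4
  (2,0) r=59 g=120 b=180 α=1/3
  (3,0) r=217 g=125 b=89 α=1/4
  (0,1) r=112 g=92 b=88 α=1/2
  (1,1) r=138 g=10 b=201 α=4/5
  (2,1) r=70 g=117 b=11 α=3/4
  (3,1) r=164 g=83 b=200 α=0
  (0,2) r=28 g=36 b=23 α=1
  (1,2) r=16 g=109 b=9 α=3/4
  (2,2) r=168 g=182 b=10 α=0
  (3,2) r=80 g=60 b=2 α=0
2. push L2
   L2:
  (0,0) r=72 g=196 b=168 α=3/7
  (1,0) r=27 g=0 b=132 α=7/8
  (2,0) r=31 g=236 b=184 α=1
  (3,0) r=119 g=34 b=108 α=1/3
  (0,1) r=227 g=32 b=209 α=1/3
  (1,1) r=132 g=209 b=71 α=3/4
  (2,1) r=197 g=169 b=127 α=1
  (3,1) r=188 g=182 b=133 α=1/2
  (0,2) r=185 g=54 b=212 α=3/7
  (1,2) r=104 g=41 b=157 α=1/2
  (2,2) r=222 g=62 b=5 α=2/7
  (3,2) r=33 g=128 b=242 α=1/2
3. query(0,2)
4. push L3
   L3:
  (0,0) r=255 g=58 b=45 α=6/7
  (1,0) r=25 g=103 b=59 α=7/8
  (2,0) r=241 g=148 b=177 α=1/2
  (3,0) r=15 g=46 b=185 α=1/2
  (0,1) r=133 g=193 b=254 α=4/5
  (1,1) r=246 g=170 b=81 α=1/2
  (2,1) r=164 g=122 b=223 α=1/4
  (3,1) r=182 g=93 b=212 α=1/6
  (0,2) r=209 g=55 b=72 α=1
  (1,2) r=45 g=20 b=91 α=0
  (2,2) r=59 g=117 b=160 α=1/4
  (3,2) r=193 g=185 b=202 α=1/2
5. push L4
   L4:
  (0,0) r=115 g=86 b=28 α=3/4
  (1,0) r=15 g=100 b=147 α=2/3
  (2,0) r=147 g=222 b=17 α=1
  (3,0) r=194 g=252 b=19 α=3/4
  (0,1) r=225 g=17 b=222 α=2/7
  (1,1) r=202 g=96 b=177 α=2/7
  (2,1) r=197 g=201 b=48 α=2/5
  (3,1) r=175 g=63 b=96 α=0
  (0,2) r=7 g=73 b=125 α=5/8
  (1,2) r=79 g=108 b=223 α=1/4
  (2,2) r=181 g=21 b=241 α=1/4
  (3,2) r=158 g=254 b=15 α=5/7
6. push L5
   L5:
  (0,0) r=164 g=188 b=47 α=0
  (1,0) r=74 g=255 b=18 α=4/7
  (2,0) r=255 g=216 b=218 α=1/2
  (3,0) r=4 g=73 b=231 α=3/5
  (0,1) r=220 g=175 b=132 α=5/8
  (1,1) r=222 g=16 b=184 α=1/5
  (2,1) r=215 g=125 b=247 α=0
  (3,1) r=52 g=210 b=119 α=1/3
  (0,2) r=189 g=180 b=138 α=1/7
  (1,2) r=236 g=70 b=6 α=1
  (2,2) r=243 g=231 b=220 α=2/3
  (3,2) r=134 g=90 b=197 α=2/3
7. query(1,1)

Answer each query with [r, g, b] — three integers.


query (0,2) [L1,L2] — begin 0,0,0
after L1 α=1: [28, 36, 23]
after L2 α=3/7: [667/7, 306/7, 104]
= [95, 44, 104]

query (1,1) [L1,L2,L3,L4,L5] — begin 0,0,0
+L1 (α=4/5) → [552/5, 8, 804/5]
+L2 (α=3/4) → [633/5, 635/4, 1869/20]
+L3 (α=1/2) → [1863/10, 1315/8, 3489/40]
+L4 (α=2/7) → [2671/14, 8111/56, 903/8]
+L5 (α=1/5) → [6896/35, 1667/14, 1271/10]
rounded: [197, 119, 127]


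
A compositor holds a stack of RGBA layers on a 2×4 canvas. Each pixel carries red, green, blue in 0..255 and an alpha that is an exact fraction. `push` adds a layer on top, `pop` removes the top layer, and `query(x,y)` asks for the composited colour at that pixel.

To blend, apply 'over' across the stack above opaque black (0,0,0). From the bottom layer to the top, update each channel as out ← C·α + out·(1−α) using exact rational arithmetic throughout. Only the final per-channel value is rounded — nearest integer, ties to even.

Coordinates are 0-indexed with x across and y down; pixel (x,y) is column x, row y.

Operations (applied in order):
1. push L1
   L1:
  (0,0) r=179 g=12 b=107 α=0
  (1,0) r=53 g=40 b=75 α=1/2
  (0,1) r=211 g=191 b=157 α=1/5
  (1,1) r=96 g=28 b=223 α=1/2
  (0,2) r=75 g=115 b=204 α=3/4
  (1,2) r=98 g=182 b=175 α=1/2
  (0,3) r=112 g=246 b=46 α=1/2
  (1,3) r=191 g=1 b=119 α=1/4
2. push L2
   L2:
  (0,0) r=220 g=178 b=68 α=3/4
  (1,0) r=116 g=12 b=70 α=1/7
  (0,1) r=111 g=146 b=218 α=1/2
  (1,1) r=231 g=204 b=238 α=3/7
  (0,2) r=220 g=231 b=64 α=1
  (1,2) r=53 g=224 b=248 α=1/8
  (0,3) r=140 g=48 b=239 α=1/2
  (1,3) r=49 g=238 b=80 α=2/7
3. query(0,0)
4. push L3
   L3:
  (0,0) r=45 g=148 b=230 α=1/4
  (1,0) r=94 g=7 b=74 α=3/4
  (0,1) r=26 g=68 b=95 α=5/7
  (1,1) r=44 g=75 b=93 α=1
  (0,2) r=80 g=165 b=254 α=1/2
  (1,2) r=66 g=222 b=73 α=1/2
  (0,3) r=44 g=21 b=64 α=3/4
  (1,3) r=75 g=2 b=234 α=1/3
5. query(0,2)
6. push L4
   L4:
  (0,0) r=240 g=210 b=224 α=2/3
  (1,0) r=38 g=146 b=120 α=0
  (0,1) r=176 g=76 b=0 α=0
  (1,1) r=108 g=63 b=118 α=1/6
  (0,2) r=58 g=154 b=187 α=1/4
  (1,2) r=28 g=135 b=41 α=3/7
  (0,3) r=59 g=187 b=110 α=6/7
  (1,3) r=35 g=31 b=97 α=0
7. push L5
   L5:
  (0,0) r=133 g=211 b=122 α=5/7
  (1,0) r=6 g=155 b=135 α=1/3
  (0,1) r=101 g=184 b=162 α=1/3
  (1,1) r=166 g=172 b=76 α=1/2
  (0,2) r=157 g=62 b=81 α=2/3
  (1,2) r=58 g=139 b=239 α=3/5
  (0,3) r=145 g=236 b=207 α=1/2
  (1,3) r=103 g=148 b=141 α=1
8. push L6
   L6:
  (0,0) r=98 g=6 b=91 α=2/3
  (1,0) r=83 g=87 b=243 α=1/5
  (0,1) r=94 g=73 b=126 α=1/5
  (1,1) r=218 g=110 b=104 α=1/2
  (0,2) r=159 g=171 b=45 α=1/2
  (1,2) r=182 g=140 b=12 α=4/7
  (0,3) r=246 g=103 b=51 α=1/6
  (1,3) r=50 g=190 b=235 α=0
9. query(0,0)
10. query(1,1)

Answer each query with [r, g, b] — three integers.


at x=0,y=0 over L1,L2:
L1 α=0: [0, 0, 0]
L2 α=3/4: [165, 267/2, 51]
→ [165, 134, 51]

(0,2) stack=L1,L2,L3; from [0,0,0]:
L1 α=3/4: [225/4, 345/4, 153]
L2 α=1: [220, 231, 64]
L3 α=1/2: [150, 198, 159]
→ [150, 198, 159]

at x=0,y=0 over L1,L2,L3,L4,L5,L6:
+L1 (α=0) → [0, 0, 0]
+L2 (α=3/4) → [165, 267/2, 51]
+L3 (α=1/4) → [135, 1097/8, 383/4]
+L4 (α=2/3) → [205, 4457/24, 725/4]
+L5 (α=5/7) → [1075/7, 17117/84, 1945/14]
+L6 (α=2/3) → [2447/21, 18125/252, 4493/42]
rounded: [117, 72, 107]

query (1,1) [L1,L2,L3,L4,L5,L6] — begin 0,0,0
L1 α=1/2: [48, 14, 223/2]
L2 α=3/7: [885/7, 668/7, 1160/7]
L3 α=1: [44, 75, 93]
L4 α=1/6: [164/3, 73, 583/6]
L5 α=1/2: [331/3, 245/2, 1039/12]
L6 α=1/2: [985/6, 465/4, 2287/24]
= [164, 116, 95]


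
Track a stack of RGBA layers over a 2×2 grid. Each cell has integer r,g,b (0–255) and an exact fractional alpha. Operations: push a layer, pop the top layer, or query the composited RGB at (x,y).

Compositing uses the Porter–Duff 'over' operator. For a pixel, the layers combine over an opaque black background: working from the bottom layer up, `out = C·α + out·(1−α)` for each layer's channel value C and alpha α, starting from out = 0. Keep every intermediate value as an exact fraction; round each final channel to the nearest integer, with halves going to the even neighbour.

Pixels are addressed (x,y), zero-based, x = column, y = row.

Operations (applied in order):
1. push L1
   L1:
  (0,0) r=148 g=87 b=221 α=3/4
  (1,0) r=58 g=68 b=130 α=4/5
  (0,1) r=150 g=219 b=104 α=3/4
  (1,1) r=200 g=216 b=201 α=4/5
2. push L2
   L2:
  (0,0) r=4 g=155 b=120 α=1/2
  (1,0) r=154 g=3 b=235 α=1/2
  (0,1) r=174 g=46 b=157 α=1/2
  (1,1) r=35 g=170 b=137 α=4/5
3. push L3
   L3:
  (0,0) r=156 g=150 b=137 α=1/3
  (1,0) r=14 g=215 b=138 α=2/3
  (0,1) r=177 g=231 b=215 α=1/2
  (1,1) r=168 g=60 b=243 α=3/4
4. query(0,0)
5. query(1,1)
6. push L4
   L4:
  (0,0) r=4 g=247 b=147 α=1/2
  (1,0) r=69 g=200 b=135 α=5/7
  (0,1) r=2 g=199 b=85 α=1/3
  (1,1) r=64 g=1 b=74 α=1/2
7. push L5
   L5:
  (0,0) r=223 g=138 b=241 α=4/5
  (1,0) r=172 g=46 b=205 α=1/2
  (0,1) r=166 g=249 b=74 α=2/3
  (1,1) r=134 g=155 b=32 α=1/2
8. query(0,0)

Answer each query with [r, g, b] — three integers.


(0,0) stack=L1,L2,L3; from [0,0,0]:
L1 α=3/4: [111, 261/4, 663/4]
L2 α=1/2: [115/2, 881/8, 1143/8]
L3 α=1/3: [271/3, 1481/12, 1691/12]
= [90, 123, 141]

query (1,1) [L1,L2,L3] — begin 0,0,0
after L1 α=4/5: [160, 864/5, 804/5]
after L2 α=4/5: [60, 4264/25, 3544/25]
after L3 α=3/4: [141, 2191/25, 21769/100]
→ [141, 88, 218]

query (0,0) [L1,L2,L3,L4,L5] — begin 0,0,0
after L1 α=3/4: [111, 261/4, 663/4]
after L2 α=1/2: [115/2, 881/8, 1143/8]
after L3 α=1/3: [271/3, 1481/12, 1691/12]
after L4 α=1/2: [283/6, 4445/24, 3455/24]
after L5 α=4/5: [1127/6, 17693/120, 26591/120]
→ [188, 147, 222]


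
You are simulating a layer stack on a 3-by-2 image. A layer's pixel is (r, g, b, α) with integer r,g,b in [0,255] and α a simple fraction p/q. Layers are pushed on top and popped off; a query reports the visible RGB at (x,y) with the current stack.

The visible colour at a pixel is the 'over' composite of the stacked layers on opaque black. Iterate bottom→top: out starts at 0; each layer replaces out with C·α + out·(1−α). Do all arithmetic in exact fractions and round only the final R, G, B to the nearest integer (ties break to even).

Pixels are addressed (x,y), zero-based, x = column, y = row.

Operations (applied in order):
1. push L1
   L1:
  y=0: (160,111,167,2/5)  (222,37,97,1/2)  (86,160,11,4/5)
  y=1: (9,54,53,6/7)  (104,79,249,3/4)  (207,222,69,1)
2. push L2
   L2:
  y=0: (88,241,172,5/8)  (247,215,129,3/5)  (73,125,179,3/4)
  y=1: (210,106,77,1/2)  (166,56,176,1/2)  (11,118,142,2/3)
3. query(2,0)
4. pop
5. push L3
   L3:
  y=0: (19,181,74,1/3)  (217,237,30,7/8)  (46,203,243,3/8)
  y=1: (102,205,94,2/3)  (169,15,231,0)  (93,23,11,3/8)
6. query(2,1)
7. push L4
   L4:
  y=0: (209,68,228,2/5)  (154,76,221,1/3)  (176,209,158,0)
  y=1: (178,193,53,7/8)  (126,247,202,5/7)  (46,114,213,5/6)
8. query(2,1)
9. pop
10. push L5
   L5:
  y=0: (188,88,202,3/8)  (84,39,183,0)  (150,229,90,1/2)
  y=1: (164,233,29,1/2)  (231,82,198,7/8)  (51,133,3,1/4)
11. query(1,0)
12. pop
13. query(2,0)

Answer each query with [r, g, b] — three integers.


(2,0) stack=L1,L2; from [0,0,0]:
+L1 (α=4/5) → [344/5, 128, 44/5]
+L2 (α=3/4) → [1439/20, 503/4, 2729/20]
= [72, 126, 136]

query (2,1) [L1,L3] — begin 0,0,0
after L1 α=1: [207, 222, 69]
after L3 α=3/8: [657/4, 1179/8, 189/4]
→ [164, 147, 47]

(2,1) stack=L1,L3,L4; from [0,0,0]:
after L1 α=1: [207, 222, 69]
after L3 α=3/8: [657/4, 1179/8, 189/4]
after L4 α=5/6: [1577/24, 1913/16, 1483/8]
= [66, 120, 185]

(1,0) stack=L1,L3,L5; from [0,0,0]:
+L1 (α=1/2) → [111, 37/2, 97/2]
+L3 (α=7/8) → [815/4, 3355/16, 517/16]
+L5 (α=0) → [815/4, 3355/16, 517/16]
= [204, 210, 32]

(2,0) stack=L1,L3; from [0,0,0]:
+L1 (α=4/5) → [344/5, 128, 44/5]
+L3 (α=3/8) → [241/4, 1249/8, 773/8]
rounded: [60, 156, 97]


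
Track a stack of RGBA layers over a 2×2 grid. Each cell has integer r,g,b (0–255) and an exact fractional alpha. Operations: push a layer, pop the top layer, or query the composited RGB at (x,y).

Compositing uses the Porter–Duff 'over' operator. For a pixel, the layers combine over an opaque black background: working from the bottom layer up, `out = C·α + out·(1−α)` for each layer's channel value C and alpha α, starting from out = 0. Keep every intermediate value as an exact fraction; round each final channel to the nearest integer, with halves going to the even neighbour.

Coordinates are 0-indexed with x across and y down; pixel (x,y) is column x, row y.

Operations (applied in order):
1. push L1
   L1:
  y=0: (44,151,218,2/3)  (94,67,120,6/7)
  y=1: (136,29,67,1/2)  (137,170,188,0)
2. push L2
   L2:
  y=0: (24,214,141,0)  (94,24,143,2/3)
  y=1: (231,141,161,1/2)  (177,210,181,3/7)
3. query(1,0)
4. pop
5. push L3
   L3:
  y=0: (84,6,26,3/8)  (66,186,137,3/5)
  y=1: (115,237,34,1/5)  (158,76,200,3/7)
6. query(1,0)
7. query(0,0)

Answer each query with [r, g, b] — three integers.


query (1,0) [L1,L2] — begin 0,0,0
L1 α=6/7: [564/7, 402/7, 720/7]
L2 α=2/3: [1880/21, 246/7, 2722/21]
rounded: [90, 35, 130]

(1,0) stack=L1,L3; from [0,0,0]:
L1 α=6/7: [564/7, 402/7, 720/7]
L3 α=3/5: [2514/35, 942/7, 4317/35]
= [72, 135, 123]

at x=0,y=0 over L1,L3:
+L1 (α=2/3) → [88/3, 302/3, 436/3]
+L3 (α=3/8) → [299/6, 391/6, 1207/12]
rounded: [50, 65, 101]


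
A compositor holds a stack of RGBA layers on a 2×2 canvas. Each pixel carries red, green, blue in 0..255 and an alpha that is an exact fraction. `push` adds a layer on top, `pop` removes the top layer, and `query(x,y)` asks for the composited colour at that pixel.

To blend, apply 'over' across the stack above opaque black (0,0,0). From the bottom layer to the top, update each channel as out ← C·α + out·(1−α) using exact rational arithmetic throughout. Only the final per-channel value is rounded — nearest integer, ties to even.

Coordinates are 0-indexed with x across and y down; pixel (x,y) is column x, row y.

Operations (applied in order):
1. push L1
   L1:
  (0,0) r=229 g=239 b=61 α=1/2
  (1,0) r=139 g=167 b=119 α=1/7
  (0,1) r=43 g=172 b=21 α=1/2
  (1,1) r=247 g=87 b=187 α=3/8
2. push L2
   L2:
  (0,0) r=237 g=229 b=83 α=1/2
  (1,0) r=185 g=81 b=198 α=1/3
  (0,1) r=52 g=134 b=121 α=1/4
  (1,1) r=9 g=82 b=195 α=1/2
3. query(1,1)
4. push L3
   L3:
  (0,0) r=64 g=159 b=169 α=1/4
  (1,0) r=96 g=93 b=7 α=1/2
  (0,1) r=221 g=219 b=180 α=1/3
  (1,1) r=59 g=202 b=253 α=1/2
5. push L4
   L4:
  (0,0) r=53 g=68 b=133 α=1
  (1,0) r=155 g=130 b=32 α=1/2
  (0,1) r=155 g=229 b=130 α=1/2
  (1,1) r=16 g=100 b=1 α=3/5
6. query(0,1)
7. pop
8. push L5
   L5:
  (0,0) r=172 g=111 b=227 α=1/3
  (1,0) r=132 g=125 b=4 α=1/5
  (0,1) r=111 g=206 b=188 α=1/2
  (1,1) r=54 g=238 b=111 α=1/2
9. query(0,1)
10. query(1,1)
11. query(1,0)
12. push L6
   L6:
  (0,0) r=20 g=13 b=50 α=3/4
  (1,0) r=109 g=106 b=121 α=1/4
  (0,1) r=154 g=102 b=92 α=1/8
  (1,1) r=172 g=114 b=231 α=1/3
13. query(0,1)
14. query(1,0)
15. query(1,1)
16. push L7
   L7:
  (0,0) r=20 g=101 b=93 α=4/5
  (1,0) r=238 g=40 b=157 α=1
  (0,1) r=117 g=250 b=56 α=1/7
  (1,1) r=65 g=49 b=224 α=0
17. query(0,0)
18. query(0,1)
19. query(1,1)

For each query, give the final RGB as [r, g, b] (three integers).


(1,1) stack=L1,L2; from [0,0,0]:
L1 α=3/8: [741/8, 261/8, 561/8]
L2 α=1/2: [813/16, 917/16, 2121/16]
rounded: [51, 57, 133]

(0,1) stack=L1,L2,L3,L4; from [0,0,0]:
+L1 (α=1/2) → [43/2, 86, 21/2]
+L2 (α=1/4) → [233/8, 98, 305/8]
+L3 (α=1/3) → [1117/12, 415/3, 1025/12]
+L4 (α=1/2) → [2977/24, 551/3, 2585/24]
rounded: [124, 184, 108]

query (0,1) [L1,L2,L3,L5] — begin 0,0,0
L1 α=1/2: [43/2, 86, 21/2]
L2 α=1/4: [233/8, 98, 305/8]
L3 α=1/3: [1117/12, 415/3, 1025/12]
L5 α=1/2: [2449/24, 1033/6, 3281/24]
= [102, 172, 137]

query (1,1) [L1,L2,L3,L5] — begin 0,0,0
+L1 (α=3/8) → [741/8, 261/8, 561/8]
+L2 (α=1/2) → [813/16, 917/16, 2121/16]
+L3 (α=1/2) → [1757/32, 4149/32, 6169/32]
+L5 (α=1/2) → [3485/64, 11765/64, 9721/64]
rounded: [54, 184, 152]

(1,0) stack=L1,L2,L3,L5; from [0,0,0]:
+L1 (α=1/7) → [139/7, 167/7, 17]
+L2 (α=1/3) → [1573/21, 901/21, 232/3]
+L3 (α=1/2) → [3589/42, 1427/21, 253/6]
+L5 (α=1/5) → [1990/21, 8333/105, 518/15]
→ [95, 79, 35]

(0,1) stack=L1,L2,L3,L5,L6; from [0,0,0]:
+L1 (α=1/2) → [43/2, 86, 21/2]
+L2 (α=1/4) → [233/8, 98, 305/8]
+L3 (α=1/3) → [1117/12, 415/3, 1025/12]
+L5 (α=1/2) → [2449/24, 1033/6, 3281/24]
+L6 (α=1/8) → [20839/192, 7843/48, 25175/192]
rounded: [109, 163, 131]

query (1,0) [L1,L2,L3,L5,L6] — begin 0,0,0
+L1 (α=1/7) → [139/7, 167/7, 17]
+L2 (α=1/3) → [1573/21, 901/21, 232/3]
+L3 (α=1/2) → [3589/42, 1427/21, 253/6]
+L5 (α=1/5) → [1990/21, 8333/105, 518/15]
+L6 (α=1/4) → [2753/28, 12043/140, 1123/20]
rounded: [98, 86, 56]

query (1,1) [L1,L2,L3,L5,L6] — begin 0,0,0
after L1 α=3/8: [741/8, 261/8, 561/8]
after L2 α=1/2: [813/16, 917/16, 2121/16]
after L3 α=1/2: [1757/32, 4149/32, 6169/32]
after L5 α=1/2: [3485/64, 11765/64, 9721/64]
after L6 α=1/3: [8989/96, 15413/96, 17113/96]
rounded: [94, 161, 178]

(0,0) stack=L1,L2,L3,L5,L6,L7; from [0,0,0]:
L1 α=1/2: [229/2, 239/2, 61/2]
L2 α=1/2: [703/4, 697/4, 227/4]
L3 α=1/4: [2365/16, 2727/16, 1357/16]
L5 α=1/3: [1247/8, 1205/8, 3173/24]
L6 α=3/4: [1727/32, 1517/32, 6773/96]
L7 α=4/5: [4287/160, 2889/32, 8497/96]
= [27, 90, 89]

query (0,1) [L1,L2,L3,L5,L6,L7] — begin 0,0,0
L1 α=1/2: [43/2, 86, 21/2]
L2 α=1/4: [233/8, 98, 305/8]
L3 α=1/3: [1117/12, 415/3, 1025/12]
L5 α=1/2: [2449/24, 1033/6, 3281/24]
L6 α=1/8: [20839/192, 7843/48, 25175/192]
L7 α=1/7: [24583/224, 9843/56, 26967/224]
→ [110, 176, 120]

at x=1,y=1 over L1,L2,L3,L5,L6,L7:
+L1 (α=3/8) → [741/8, 261/8, 561/8]
+L2 (α=1/2) → [813/16, 917/16, 2121/16]
+L3 (α=1/2) → [1757/32, 4149/32, 6169/32]
+L5 (α=1/2) → [3485/64, 11765/64, 9721/64]
+L6 (α=1/3) → [8989/96, 15413/96, 17113/96]
+L7 (α=0) → [8989/96, 15413/96, 17113/96]
rounded: [94, 161, 178]


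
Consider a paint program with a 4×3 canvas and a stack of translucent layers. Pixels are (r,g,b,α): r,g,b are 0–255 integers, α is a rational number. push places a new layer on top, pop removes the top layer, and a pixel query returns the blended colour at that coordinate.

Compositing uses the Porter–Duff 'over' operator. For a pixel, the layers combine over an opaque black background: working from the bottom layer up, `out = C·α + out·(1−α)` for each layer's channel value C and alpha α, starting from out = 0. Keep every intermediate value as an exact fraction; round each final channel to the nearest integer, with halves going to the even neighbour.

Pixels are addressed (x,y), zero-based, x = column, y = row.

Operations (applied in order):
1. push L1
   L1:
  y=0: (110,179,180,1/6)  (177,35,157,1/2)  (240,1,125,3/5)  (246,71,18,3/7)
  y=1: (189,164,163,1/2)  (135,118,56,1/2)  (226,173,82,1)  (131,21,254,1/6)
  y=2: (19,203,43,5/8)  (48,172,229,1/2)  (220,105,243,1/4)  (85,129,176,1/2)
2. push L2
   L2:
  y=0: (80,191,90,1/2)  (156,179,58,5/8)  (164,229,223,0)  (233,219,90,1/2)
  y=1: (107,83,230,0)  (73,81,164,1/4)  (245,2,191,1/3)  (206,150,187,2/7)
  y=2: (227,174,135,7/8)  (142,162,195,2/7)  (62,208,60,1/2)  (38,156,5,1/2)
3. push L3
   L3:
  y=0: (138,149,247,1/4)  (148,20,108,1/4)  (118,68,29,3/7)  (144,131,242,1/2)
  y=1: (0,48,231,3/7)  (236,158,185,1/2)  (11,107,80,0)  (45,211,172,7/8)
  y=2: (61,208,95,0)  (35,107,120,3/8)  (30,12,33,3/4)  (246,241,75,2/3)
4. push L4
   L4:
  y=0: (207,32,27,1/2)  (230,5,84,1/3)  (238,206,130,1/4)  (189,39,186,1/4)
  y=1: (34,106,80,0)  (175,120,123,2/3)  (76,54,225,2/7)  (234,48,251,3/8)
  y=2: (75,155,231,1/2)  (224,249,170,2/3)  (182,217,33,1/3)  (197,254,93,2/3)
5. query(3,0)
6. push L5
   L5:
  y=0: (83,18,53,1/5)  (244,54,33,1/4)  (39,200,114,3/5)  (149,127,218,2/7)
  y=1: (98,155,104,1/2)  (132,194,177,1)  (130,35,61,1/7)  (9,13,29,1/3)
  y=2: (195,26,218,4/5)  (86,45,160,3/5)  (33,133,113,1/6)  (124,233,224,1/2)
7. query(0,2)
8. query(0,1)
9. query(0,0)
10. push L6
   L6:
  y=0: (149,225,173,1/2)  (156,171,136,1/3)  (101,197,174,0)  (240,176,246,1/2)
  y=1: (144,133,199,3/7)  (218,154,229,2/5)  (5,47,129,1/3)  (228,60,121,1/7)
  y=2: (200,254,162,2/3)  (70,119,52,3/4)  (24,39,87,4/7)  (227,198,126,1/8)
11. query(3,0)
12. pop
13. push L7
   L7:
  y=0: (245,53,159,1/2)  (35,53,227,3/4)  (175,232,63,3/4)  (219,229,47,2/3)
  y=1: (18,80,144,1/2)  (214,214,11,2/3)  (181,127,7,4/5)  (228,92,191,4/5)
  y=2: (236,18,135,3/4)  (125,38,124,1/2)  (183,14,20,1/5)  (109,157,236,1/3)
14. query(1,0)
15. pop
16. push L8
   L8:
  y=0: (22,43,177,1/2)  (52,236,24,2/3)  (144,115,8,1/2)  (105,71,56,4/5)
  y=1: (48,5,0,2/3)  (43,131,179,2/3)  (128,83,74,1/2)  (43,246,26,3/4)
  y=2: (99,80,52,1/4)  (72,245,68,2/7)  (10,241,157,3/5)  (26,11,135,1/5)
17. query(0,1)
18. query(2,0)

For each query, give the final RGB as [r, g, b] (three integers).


query (3,0) [L1,L2,L3,L4] — begin 0,0,0
after L1 α=3/7: [738/7, 213/7, 54/7]
after L2 α=1/2: [2369/14, 873/7, 342/7]
after L3 α=1/2: [4385/28, 895/7, 1018/7]
after L4 α=1/4: [18447/112, 1479/14, 1089/7]
= [165, 106, 156]

query (0,2) [L1,L2,L3,L4,L5] — begin 0,0,0
after L1 α=5/8: [95/8, 1015/8, 215/8]
after L2 α=7/8: [12807/64, 10759/64, 7775/64]
after L3 α=0: [12807/64, 10759/64, 7775/64]
after L4 α=1/2: [17607/128, 20679/128, 22559/128]
after L5 α=4/5: [117447/640, 33991/640, 26835/128]
→ [184, 53, 210]

(0,1) stack=L1,L2,L3,L4,L5; from [0,0,0]:
+L1 (α=1/2) → [189/2, 82, 163/2]
+L2 (α=0) → [189/2, 82, 163/2]
+L3 (α=3/7) → [54, 472/7, 1019/7]
+L4 (α=0) → [54, 472/7, 1019/7]
+L5 (α=1/2) → [76, 1557/14, 1747/14]
→ [76, 111, 125]

query (0,0) [L1,L2,L3,L4,L5] — begin 0,0,0
L1 α=1/6: [55/3, 179/6, 30]
L2 α=1/2: [295/6, 1325/12, 60]
L3 α=1/4: [571/8, 1921/16, 427/4]
L4 α=1/2: [2227/16, 2433/32, 535/8]
L5 α=1/5: [2559/20, 2577/40, 641/10]
= [128, 64, 64]

(3,0) stack=L1,L2,L3,L4,L5,L6; from [0,0,0]:
L1 α=3/7: [738/7, 213/7, 54/7]
L2 α=1/2: [2369/14, 873/7, 342/7]
L3 α=1/2: [4385/28, 895/7, 1018/7]
L4 α=1/4: [18447/112, 1479/14, 1089/7]
L5 α=2/7: [125611/784, 10951/98, 8497/49]
L6 α=1/2: [313771/1568, 28199/196, 20551/98]
→ [200, 144, 210]

query (1,0) [L1,L2,L3,L4,L5,L7] — begin 0,0,0
+L1 (α=1/2) → [177/2, 35/2, 157/2]
+L2 (α=5/8) → [2091/16, 1895/16, 1051/16]
+L3 (α=1/4) → [8641/64, 6005/64, 4881/64]
+L4 (α=1/3) → [16001/96, 2055/32, 2523/32]
+L5 (α=1/4) → [23809/128, 7893/128, 8625/128]
+L7 (α=3/4) → [37249/512, 28245/512, 95793/512]
= [73, 55, 187]

at x=0,y=1 over L1,L2,L3,L4,L5,L8:
L1 α=1/2: [189/2, 82, 163/2]
L2 α=0: [189/2, 82, 163/2]
L3 α=3/7: [54, 472/7, 1019/7]
L4 α=0: [54, 472/7, 1019/7]
L5 α=1/2: [76, 1557/14, 1747/14]
L8 α=2/3: [172/3, 1697/42, 1747/42]
= [57, 40, 42]

(2,0) stack=L1,L2,L3,L4,L5,L8; from [0,0,0]:
after L1 α=3/5: [144, 3/5, 75]
after L2 α=0: [144, 3/5, 75]
after L3 α=3/7: [930/7, 1032/35, 387/7]
after L4 α=1/4: [1114/7, 5153/70, 2071/28]
after L5 α=3/5: [3047/35, 26153/175, 6859/70]
after L8 α=1/2: [8087/70, 23139/175, 7419/140]
= [116, 132, 53]


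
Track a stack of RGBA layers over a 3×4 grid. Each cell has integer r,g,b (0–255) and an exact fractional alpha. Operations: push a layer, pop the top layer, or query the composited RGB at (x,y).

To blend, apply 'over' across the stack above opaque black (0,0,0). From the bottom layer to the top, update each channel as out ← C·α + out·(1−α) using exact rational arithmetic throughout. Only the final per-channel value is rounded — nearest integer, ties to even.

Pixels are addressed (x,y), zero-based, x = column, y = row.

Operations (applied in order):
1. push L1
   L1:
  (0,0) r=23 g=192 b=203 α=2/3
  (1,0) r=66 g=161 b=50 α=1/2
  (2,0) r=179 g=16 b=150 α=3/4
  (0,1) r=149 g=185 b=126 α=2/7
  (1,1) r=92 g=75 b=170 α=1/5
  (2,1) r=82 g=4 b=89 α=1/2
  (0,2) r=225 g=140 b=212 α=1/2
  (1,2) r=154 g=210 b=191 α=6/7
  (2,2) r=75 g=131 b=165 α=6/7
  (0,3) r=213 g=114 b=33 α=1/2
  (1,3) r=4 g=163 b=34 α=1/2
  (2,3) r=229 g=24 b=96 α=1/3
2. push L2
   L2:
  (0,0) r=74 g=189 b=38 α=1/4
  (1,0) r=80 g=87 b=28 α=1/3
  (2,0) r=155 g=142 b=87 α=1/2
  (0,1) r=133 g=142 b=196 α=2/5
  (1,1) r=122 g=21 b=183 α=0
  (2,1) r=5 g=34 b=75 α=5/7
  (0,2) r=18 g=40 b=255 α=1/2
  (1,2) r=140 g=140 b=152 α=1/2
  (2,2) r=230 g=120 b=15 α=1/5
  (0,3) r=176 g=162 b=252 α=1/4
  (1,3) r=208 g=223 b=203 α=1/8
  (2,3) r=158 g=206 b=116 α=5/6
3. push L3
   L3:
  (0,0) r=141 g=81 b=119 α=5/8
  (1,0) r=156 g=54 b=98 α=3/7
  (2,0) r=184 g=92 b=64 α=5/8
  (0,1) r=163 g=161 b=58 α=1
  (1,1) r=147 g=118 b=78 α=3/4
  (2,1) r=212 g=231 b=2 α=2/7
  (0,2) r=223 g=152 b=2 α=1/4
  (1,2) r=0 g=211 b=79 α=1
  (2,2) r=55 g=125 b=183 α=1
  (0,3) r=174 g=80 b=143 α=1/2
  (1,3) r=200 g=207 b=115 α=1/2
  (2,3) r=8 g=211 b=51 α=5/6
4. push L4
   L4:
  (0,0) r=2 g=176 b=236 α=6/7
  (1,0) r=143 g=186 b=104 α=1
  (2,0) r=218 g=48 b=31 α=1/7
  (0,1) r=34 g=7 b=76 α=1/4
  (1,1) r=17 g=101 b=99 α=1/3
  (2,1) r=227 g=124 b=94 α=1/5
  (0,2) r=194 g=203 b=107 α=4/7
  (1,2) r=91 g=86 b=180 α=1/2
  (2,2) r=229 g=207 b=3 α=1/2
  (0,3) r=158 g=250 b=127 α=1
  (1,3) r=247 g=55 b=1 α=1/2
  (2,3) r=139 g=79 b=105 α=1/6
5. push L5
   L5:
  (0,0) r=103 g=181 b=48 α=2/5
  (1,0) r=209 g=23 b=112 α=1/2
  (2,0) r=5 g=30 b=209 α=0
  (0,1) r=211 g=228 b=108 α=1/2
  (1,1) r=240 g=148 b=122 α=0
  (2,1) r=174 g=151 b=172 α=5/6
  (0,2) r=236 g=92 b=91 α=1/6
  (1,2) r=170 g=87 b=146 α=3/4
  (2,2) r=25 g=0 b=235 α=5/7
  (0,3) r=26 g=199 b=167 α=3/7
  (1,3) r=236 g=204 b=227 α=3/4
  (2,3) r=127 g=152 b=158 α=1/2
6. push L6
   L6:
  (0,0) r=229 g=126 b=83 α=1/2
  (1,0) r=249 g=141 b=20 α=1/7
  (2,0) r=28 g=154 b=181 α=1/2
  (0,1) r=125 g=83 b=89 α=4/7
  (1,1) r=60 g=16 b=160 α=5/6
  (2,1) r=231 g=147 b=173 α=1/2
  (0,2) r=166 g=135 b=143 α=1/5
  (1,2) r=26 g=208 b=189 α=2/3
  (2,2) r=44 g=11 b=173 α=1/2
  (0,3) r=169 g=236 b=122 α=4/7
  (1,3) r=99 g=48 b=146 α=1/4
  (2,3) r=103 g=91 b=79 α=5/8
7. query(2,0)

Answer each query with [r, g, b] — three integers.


(2,0) stack=L1,L2,L3,L4,L5,L6; from [0,0,0]:
L1 α=3/4: [537/4, 12, 225/2]
L2 α=1/2: [1157/8, 77, 399/4]
L3 α=5/8: [10831/64, 691/8, 2477/32]
L4 α=1/7: [39469/224, 2265/28, 7927/112]
L5 α=0: [39469/224, 2265/28, 7927/112]
L6 α=1/2: [45741/448, 6577/56, 28199/224]
rounded: [102, 117, 126]


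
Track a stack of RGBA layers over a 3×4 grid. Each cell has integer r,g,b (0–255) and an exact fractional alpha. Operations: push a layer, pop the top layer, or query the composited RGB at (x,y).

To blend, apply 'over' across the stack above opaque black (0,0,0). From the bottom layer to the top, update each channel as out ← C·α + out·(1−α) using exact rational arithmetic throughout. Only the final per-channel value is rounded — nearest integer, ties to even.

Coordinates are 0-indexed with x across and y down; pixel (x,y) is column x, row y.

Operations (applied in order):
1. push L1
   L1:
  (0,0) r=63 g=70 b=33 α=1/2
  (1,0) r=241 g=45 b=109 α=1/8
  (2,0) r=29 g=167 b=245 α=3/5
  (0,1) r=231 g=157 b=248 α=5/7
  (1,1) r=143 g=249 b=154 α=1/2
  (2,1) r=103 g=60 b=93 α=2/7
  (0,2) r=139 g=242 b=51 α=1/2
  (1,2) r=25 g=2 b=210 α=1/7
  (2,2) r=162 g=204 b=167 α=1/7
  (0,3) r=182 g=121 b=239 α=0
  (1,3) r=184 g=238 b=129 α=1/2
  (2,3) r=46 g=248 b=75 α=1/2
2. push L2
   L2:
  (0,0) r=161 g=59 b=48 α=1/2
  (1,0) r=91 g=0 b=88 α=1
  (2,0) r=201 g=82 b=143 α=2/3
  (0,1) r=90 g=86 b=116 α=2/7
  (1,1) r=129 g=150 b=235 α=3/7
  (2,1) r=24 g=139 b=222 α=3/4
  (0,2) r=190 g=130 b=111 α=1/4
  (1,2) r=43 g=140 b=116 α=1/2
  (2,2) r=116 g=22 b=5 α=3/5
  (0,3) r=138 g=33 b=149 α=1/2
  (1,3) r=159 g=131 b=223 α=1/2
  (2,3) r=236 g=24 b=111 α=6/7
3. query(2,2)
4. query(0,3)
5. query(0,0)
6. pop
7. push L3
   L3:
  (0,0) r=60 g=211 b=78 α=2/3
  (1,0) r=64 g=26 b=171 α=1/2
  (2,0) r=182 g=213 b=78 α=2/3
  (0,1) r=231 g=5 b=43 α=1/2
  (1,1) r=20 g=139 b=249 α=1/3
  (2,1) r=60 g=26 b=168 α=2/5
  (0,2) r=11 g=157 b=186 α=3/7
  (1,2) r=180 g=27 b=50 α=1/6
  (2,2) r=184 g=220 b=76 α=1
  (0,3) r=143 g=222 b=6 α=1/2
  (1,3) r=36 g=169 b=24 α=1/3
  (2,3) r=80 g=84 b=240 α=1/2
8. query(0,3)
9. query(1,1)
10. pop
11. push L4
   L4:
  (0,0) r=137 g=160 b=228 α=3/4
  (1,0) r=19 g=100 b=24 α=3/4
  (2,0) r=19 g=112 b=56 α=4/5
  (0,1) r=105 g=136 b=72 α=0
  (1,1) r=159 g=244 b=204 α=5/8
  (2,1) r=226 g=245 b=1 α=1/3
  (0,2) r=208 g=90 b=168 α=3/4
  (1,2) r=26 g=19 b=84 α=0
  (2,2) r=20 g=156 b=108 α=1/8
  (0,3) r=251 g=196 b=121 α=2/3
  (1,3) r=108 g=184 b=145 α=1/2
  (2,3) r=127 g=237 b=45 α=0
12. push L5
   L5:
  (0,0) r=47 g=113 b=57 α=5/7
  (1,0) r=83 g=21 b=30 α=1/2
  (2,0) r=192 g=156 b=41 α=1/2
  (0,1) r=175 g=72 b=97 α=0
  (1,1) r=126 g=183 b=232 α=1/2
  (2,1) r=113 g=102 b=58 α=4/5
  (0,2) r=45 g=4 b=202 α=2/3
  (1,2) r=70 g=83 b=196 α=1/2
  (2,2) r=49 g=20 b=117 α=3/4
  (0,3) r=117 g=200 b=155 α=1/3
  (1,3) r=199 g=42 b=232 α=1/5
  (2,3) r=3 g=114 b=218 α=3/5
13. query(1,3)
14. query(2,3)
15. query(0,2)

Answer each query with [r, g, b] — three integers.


at x=2,y=2 over L1,L2:
after L1 α=1/7: [162/7, 204/7, 167/7]
after L2 α=3/5: [552/7, 174/7, 439/35]
= [79, 25, 13]

at x=0,y=3 over L1,L2:
after L1 α=0: [0, 0, 0]
after L2 α=1/2: [69, 33/2, 149/2]
= [69, 16, 74]

query (0,0) [L1,L2] — begin 0,0,0
L1 α=1/2: [63/2, 35, 33/2]
L2 α=1/2: [385/4, 47, 129/4]
→ [96, 47, 32]

query (0,3) [L1,L3] — begin 0,0,0
L1 α=0: [0, 0, 0]
L3 α=1/2: [143/2, 111, 3]
→ [72, 111, 3]

at x=1,y=1 over L1,L3:
L1 α=1/2: [143/2, 249/2, 77]
L3 α=1/3: [163/3, 388/3, 403/3]
→ [54, 129, 134]

at x=1,y=3 over L1,L4,L5:
L1 α=1/2: [92, 119, 129/2]
L4 α=1/2: [100, 303/2, 419/4]
L5 α=1/5: [599/5, 648/5, 651/5]
→ [120, 130, 130]

at x=2,y=3 over L1,L4,L5:
after L1 α=1/2: [23, 124, 75/2]
after L4 α=0: [23, 124, 75/2]
after L5 α=3/5: [11, 118, 729/5]
rounded: [11, 118, 146]

query (0,2) [L1,L4,L5] — begin 0,0,0
L1 α=1/2: [139/2, 121, 51/2]
L4 α=3/4: [1387/8, 391/4, 1059/8]
L5 α=2/3: [2107/24, 141/4, 4291/24]
→ [88, 35, 179]


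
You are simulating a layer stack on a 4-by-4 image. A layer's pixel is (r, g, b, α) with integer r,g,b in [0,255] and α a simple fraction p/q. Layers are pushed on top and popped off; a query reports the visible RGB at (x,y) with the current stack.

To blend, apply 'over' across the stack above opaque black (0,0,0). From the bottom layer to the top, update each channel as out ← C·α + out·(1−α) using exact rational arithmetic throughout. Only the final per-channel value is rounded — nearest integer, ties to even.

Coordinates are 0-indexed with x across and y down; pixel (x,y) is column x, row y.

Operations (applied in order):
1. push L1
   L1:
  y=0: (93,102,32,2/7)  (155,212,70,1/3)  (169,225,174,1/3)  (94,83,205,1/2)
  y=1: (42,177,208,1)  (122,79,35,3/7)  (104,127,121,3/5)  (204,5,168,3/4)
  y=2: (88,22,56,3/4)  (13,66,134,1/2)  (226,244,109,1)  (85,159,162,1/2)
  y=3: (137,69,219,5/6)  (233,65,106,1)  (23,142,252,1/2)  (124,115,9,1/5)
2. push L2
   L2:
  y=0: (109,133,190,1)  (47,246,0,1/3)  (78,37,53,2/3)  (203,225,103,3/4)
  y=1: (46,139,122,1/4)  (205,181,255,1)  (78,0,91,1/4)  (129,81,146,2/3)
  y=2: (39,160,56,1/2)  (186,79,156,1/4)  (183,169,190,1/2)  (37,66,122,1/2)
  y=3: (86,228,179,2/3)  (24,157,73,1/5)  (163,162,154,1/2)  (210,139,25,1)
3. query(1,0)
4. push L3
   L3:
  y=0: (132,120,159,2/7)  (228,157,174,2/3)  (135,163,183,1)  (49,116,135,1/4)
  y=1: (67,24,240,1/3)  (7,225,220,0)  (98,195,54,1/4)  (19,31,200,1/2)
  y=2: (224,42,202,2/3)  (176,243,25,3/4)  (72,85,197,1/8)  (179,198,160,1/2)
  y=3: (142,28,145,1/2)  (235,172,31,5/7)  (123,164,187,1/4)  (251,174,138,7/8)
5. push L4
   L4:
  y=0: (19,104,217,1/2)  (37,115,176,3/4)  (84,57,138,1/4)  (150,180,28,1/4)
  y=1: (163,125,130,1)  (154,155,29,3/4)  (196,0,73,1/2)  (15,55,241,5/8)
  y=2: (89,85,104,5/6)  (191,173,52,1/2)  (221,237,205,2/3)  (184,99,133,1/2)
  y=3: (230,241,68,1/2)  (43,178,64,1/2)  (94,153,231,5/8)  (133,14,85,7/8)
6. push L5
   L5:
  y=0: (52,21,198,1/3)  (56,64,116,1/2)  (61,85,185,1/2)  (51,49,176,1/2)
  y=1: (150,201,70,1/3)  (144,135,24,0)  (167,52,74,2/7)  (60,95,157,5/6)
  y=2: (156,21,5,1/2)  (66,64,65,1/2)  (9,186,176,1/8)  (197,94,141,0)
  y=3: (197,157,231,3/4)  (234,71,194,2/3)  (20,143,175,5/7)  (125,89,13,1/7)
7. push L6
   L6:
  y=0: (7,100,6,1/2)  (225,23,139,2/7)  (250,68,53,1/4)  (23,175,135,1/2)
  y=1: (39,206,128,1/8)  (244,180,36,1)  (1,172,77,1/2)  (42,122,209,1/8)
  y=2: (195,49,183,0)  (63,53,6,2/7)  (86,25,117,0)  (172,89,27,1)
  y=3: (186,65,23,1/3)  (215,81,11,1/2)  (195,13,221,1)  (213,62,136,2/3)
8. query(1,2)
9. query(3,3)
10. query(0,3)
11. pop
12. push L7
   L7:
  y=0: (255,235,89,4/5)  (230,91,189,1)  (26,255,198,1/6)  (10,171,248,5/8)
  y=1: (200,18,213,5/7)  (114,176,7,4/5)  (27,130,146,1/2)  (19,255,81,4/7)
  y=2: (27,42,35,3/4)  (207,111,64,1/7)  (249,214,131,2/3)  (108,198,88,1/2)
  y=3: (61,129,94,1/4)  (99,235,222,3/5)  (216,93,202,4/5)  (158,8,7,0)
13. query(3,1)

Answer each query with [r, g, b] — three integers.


query (1,0) [L1,L2] — begin 0,0,0
+L1 (α=1/3) → [155/3, 212/3, 70/3]
+L2 (α=1/3) → [451/9, 1162/9, 140/9]
→ [50, 129, 16]

(1,2) stack=L1,L2,L3,L4,L5,L6; from [0,0,0]:
after L1 α=1/2: [13/2, 33, 67]
after L2 α=1/4: [411/8, 89/2, 357/4]
after L3 α=3/4: [4635/32, 1547/8, 657/16]
after L4 α=1/2: [10747/64, 2931/16, 1489/32]
after L5 α=1/2: [14971/128, 3955/32, 3569/64]
after L6 α=2/7: [90983/896, 23167/224, 2659/64]
rounded: [102, 103, 42]

at x=3,y=3 over L1,L2,L3,L4,L5,L6:
after L1 α=1/5: [124/5, 23, 9/5]
after L2 α=1: [210, 139, 25]
after L3 α=7/8: [1967/8, 1357/8, 991/8]
after L4 α=7/8: [9415/64, 2141/64, 5751/64]
after L5 α=1/7: [32245/224, 9271/224, 17669/224]
after L6 α=2/3: [127669/672, 12349/224, 26199/224]
= [190, 55, 117]

(0,3) stack=L1,L2,L3,L4,L5,L6; from [0,0,0]:
after L1 α=5/6: [685/6, 115/2, 365/2]
after L2 α=2/3: [1717/18, 1027/6, 1081/6]
after L3 α=1/2: [4273/36, 1195/12, 1951/12]
after L4 α=1/2: [12553/72, 4087/24, 2767/24]
after L5 α=3/4: [55105/288, 15391/96, 19399/96]
after L6 α=1/3: [81889/432, 18511/144, 20503/144]
→ [190, 129, 142]

query (3,1) [L1,L2,L3,L4,L5,L7] — begin 0,0,0
+L1 (α=3/4) → [153, 15/4, 126]
+L2 (α=2/3) → [137, 221/4, 418/3]
+L3 (α=1/2) → [78, 345/8, 509/3]
+L4 (α=5/8) → [309/8, 3235/64, 857/4]
+L5 (α=5/6) → [903/16, 33635/384, 3997/24]
+L7 (α=4/7) → [3925/112, 164195/896, 6589/56]
= [35, 183, 118]


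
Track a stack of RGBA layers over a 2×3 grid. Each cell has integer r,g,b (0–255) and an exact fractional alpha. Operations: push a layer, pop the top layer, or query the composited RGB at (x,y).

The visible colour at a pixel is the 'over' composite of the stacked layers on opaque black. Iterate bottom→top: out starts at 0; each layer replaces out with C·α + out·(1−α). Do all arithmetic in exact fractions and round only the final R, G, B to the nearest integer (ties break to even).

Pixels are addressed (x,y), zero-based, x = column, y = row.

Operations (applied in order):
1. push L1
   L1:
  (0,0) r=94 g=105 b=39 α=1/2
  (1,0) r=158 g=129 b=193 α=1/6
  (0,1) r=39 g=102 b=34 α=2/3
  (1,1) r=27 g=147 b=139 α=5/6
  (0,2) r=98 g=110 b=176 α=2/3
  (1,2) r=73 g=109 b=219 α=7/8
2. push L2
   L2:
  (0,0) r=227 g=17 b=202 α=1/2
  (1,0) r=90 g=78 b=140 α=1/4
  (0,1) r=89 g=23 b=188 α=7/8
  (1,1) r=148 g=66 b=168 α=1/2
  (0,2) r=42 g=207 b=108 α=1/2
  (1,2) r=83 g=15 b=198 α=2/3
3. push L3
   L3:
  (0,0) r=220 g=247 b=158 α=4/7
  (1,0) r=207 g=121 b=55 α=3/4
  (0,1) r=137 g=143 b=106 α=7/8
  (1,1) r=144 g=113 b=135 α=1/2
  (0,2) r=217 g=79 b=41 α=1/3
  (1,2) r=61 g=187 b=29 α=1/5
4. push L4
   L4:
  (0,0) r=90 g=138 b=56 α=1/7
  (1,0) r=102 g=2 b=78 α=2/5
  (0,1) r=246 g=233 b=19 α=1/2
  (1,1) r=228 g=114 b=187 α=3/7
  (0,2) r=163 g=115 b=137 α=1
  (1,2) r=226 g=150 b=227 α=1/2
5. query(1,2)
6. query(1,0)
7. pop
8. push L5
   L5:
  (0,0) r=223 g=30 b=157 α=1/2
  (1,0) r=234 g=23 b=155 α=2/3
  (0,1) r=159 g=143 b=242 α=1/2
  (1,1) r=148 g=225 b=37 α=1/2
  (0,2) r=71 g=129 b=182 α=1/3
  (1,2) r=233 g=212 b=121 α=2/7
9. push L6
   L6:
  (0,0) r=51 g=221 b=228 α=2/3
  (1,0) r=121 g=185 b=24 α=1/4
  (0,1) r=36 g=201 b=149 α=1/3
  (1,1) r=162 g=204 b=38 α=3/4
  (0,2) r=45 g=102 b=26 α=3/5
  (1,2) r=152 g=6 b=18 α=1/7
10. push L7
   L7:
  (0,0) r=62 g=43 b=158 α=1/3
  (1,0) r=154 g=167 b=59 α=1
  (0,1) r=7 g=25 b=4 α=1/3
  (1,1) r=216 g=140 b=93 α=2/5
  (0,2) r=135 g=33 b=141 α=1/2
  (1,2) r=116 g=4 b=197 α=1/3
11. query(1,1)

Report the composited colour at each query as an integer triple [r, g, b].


(1,2) stack=L1,L2,L3,L4; from [0,0,0]:
+L1 (α=7/8) → [511/8, 763/8, 1533/8]
+L2 (α=2/3) → [613/8, 1003/24, 1567/8]
+L3 (α=1/5) → [147/2, 425/6, 325/2]
+L4 (α=1/2) → [599/4, 1325/12, 779/4]
= [150, 110, 195]

(1,0) stack=L1,L2,L3,L4; from [0,0,0]:
after L1 α=1/6: [79/3, 43/2, 193/6]
after L2 α=1/4: [169/4, 285/8, 473/8]
after L3 α=3/4: [2653/16, 3189/32, 1793/32]
after L4 α=2/5: [11223/80, 1939/32, 10371/160]
→ [140, 61, 65]

at x=1,y=1 over L1,L2,L3,L5,L6,L7:
L1 α=5/6: [45/2, 245/2, 695/6]
L2 α=1/2: [341/4, 377/4, 1703/12]
L3 α=1/2: [917/8, 829/8, 3323/24]
L5 α=1/2: [2101/16, 2629/16, 4211/48]
L6 α=3/4: [9877/64, 12421/64, 9683/192]
L7 α=2/5: [57279/320, 55183/320, 21587/320]
→ [179, 172, 67]


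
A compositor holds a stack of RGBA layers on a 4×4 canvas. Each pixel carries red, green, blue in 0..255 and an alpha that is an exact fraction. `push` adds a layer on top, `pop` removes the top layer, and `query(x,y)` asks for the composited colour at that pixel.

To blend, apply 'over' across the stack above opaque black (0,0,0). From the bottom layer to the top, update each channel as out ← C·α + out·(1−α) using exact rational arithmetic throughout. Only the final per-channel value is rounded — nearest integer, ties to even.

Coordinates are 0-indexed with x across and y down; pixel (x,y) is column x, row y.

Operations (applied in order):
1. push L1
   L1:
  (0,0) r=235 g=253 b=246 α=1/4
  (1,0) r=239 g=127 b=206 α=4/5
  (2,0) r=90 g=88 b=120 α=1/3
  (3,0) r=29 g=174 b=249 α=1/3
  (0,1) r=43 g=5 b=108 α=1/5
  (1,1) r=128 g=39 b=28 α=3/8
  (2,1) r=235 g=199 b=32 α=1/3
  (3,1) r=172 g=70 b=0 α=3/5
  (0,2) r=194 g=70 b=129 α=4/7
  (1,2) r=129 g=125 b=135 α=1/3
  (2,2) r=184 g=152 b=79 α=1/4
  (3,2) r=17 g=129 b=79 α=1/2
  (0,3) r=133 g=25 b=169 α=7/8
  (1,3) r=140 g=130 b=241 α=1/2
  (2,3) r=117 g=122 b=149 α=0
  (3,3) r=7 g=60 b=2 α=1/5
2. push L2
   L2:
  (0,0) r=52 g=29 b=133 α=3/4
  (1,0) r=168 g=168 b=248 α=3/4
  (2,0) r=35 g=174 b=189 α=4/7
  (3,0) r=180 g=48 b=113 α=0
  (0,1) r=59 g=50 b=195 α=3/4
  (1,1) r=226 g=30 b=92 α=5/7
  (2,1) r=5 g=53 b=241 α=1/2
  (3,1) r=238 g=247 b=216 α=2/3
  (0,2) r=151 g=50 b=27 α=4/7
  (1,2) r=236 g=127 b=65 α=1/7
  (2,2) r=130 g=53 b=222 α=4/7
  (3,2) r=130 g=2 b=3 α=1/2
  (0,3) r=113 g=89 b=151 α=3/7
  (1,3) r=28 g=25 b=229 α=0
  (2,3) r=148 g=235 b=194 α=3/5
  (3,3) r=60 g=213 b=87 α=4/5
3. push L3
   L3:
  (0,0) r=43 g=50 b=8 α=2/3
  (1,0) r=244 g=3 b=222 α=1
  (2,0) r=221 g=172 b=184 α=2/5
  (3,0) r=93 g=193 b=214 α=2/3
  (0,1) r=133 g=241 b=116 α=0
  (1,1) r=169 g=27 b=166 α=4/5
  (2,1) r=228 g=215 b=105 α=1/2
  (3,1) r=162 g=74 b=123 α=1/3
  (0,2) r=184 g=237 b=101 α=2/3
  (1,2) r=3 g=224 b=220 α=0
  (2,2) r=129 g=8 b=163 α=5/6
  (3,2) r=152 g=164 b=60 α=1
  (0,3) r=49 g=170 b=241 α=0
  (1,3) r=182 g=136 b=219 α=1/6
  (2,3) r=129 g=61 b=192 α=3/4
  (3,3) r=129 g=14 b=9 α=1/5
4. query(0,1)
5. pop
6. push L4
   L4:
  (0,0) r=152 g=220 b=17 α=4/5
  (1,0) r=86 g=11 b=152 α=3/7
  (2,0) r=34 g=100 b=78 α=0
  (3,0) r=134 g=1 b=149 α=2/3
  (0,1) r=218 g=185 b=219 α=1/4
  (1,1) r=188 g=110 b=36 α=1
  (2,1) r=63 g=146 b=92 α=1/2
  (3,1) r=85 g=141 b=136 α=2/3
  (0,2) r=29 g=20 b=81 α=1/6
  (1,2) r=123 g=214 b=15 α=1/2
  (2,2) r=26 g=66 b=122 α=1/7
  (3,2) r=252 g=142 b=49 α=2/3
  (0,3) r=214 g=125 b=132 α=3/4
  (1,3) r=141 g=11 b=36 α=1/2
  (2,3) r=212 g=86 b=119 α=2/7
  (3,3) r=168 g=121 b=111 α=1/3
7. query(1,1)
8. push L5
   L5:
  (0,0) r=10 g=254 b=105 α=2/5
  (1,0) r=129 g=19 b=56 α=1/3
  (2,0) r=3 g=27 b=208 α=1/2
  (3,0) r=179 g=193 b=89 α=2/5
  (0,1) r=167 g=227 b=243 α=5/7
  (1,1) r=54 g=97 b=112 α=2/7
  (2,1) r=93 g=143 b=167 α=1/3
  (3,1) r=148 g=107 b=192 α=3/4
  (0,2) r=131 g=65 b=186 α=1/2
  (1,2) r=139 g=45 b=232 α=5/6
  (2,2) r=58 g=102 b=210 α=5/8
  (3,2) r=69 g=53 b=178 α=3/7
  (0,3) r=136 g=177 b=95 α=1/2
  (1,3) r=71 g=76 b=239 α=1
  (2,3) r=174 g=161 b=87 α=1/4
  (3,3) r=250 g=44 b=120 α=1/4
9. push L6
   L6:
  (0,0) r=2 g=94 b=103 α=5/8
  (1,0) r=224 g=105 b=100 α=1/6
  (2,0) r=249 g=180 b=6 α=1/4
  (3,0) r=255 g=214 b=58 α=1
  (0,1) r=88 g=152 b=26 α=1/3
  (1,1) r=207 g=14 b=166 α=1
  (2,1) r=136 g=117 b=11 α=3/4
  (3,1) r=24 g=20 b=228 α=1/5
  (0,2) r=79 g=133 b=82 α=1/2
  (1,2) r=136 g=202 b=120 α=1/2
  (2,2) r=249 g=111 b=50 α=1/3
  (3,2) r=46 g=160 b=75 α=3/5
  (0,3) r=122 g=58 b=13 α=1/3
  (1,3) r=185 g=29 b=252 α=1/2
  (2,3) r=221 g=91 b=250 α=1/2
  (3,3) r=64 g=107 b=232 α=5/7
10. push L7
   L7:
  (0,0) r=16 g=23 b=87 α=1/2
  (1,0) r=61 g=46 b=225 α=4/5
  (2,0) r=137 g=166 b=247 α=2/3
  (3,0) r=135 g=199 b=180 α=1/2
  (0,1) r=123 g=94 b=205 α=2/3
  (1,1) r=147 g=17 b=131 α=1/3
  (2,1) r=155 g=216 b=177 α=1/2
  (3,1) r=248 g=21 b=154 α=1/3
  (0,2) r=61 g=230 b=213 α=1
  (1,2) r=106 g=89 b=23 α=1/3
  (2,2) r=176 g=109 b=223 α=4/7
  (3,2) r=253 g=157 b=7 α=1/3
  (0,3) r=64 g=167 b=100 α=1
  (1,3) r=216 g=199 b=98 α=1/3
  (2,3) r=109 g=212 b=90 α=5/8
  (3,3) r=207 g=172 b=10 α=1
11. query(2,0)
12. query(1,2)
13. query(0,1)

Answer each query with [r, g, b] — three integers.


at x=0,y=1 over L1,L2,L3:
after L1 α=1/5: [43/5, 1, 108/5]
after L2 α=3/4: [232/5, 151/4, 3033/20]
after L3 α=0: [232/5, 151/4, 3033/20]
rounded: [46, 38, 152]

(1,1) stack=L1,L2,L4; from [0,0,0]:
after L1 α=3/8: [48, 117/8, 21/2]
after L2 α=5/7: [1226/7, 717/28, 481/7]
after L4 α=1: [188, 110, 36]
→ [188, 110, 36]

at x=2,y=0 over L1,L2,L4,L5,L6,L7:
L1 α=1/3: [30, 88/3, 40]
L2 α=4/7: [230/7, 112, 876/7]
L4 α=0: [230/7, 112, 876/7]
L5 α=1/2: [251/14, 139/2, 1166/7]
L6 α=1/4: [4239/56, 777/8, 885/7]
L7 α=2/3: [19583/168, 3433/24, 4343/21]
→ [117, 143, 207]

query (1,2) [L1,L2,L4,L5,L6,L7] — begin 0,0,0
after L1 α=1/3: [43, 125/3, 45]
after L2 α=1/7: [494/7, 377/7, 335/7]
after L4 α=1/2: [1355/14, 1875/14, 220/7]
after L5 α=5/6: [3695/28, 1675/28, 1390/7]
after L6 α=1/2: [7503/56, 7331/56, 1115/7]
after L7 α=1/3: [10471/84, 9823/84, 797/7]
→ [125, 117, 114]

query (0,1) [L1,L2,L4,L5,L6,L7] — begin 0,0,0
L1 α=1/5: [43/5, 1, 108/5]
L2 α=3/4: [232/5, 151/4, 3033/20]
L4 α=1/4: [893/10, 1193/16, 13479/80]
L5 α=5/7: [724/5, 10273/56, 62079/280]
L6 α=1/3: [1888/15, 4843/28, 65719/420]
L7 α=2/3: [5578/45, 3369/28, 237919/1260]
= [124, 120, 189]
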